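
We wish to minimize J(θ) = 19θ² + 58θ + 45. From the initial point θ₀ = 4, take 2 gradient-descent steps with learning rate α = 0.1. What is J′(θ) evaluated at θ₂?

J′(θ) = 38θ + 58
Step 1: J′(4) = 210; θ₁ = 4 − 0.1·210 = -17
Step 2: J′(-17) = -588; θ₂ = -17 − 0.1·(-588) = 41.8
J′(θ) at (41.8) = 1646.4

1646.4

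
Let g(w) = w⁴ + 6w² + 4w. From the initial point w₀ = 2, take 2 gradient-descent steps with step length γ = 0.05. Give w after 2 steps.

g′(w) = 4w³ + 12w + 4
Step 1: g′(2) = 60; w₁ = 2 − 0.05·60 = -1
Step 2: g′(-1) = -12; w₂ = -1 − 0.05·(-12) = -0.4

-0.4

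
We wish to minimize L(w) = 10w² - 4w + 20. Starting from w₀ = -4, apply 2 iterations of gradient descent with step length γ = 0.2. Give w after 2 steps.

-37.6

L′(w) = 20w - 4
w₁ = -4 − 0.2·(-84) = 12.8
w₂ = 12.8 − 0.2·252 = -37.6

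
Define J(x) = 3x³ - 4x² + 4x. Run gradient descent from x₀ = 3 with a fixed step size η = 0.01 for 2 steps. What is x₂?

2.027111

J′(x) = 9x² - 8x + 4
Step 1: J′(3) = 61; x₁ = 3 − 0.01·61 = 2.39
Step 2: J′(2.39) = 36.2889; x₂ = 2.39 − 0.01·36.2889 = 2.027111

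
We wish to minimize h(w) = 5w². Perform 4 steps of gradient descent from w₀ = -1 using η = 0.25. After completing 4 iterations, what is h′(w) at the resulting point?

-50.625

h′(w) = 10w
Step 1: h′(-1) = -10; w₁ = -1 − 0.25·(-10) = 1.5
Step 2: h′(1.5) = 15; w₂ = 1.5 − 0.25·15 = -2.25
Step 3: h′(-2.25) = -22.5; w₃ = -2.25 − 0.25·(-22.5) = 3.375
Step 4: h′(3.375) = 33.75; w₄ = 3.375 − 0.25·33.75 = -5.0625
h′(w) at (-5.0625) = -50.625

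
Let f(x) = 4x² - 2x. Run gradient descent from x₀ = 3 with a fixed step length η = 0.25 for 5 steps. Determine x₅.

-2.5

f′(x) = 8x - 2
Step 1: f′(3) = 22; x₁ = 3 − 0.25·22 = -2.5
Step 2: f′(-2.5) = -22; x₂ = -2.5 − 0.25·(-22) = 3
Step 3: f′(3) = 22; x₃ = 3 − 0.25·22 = -2.5
Step 4: f′(-2.5) = -22; x₄ = -2.5 − 0.25·(-22) = 3
Step 5: f′(3) = 22; x₅ = 3 − 0.25·22 = -2.5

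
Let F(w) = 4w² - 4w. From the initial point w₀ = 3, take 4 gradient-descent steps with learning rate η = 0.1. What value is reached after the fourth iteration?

0.504

F′(w) = 8w - 4
Step 1: F′(3) = 20; w₁ = 3 − 0.1·20 = 1
Step 2: F′(1) = 4; w₂ = 1 − 0.1·4 = 0.6
Step 3: F′(0.6) = 0.8; w₃ = 0.6 − 0.1·0.8 = 0.52
Step 4: F′(0.52) = 0.16; w₄ = 0.52 − 0.1·0.16 = 0.504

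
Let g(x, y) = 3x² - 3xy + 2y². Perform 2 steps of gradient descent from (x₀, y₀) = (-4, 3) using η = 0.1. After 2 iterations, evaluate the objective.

∇g = (6x - 3y, -3x + 4y)
(x₁, y₁) = (-4, 3) − 0.1·(-33, 24) = (-0.7, 0.6)
(x₂, y₂) = (-0.7, 0.6) − 0.1·(-6, 4.5) = (-0.1, 0.15)
g(-0.1, 0.15) = 0.12

0.12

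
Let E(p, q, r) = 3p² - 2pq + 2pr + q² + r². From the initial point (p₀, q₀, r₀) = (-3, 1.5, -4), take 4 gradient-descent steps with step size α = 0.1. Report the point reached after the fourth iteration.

(0.7488, 0.5392, -1.5632)

∇E = (6p - 2q + 2r, -2p + 2q, 2p + 2r)
Step 1: at (-3, 1.5, -4), ∇E = (-29, 9, -14) → (-3, 1.5, -4) − 0.1·(-29, 9, -14) = (-0.1, 0.6, -2.6)
Step 2: at (-0.1, 0.6, -2.6), ∇E = (-7, 1.4, -5.4) → (-0.1, 0.6, -2.6) − 0.1·(-7, 1.4, -5.4) = (0.6, 0.46, -2.06)
Step 3: at (0.6, 0.46, -2.06), ∇E = (-1.44, -0.28, -2.92) → (0.6, 0.46, -2.06) − 0.1·(-1.44, -0.28, -2.92) = (0.744, 0.488, -1.768)
Step 4: at (0.744, 0.488, -1.768), ∇E = (-0.048, -0.512, -2.048) → (0.744, 0.488, -1.768) − 0.1·(-0.048, -0.512, -2.048) = (0.7488, 0.5392, -1.5632)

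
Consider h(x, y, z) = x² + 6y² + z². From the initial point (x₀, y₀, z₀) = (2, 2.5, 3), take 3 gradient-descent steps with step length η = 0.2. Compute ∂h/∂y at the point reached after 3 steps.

-82.32

∇h = (2x, 12y, 2z)
Step 1: at (2, 2.5, 3), ∇h = (4, 30, 6) → (2, 2.5, 3) − 0.2·(4, 30, 6) = (1.2, -3.5, 1.8)
Step 2: at (1.2, -3.5, 1.8), ∇h = (2.4, -42, 3.6) → (1.2, -3.5, 1.8) − 0.2·(2.4, -42, 3.6) = (0.72, 4.9, 1.08)
Step 3: at (0.72, 4.9, 1.08), ∇h = (1.44, 58.8, 2.16) → (0.72, 4.9, 1.08) − 0.2·(1.44, 58.8, 2.16) = (0.432, -6.86, 0.648)
∂h/∂y at (0.432, -6.86, 0.648) = -82.32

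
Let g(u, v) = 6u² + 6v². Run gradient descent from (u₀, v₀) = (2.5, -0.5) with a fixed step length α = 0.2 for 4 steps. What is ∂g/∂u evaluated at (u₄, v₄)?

115.248

∇g = (12u, 12v)
(u₁, v₁) = (2.5, -0.5) − 0.2·(30, -6) = (-3.5, 0.7)
(u₂, v₂) = (-3.5, 0.7) − 0.2·(-42, 8.4) = (4.9, -0.98)
(u₃, v₃) = (4.9, -0.98) − 0.2·(58.8, -11.76) = (-6.86, 1.372)
(u₄, v₄) = (-6.86, 1.372) − 0.2·(-82.32, 16.464) = (9.604, -1.9208)
∂g/∂u at (9.604, -1.9208) = 115.248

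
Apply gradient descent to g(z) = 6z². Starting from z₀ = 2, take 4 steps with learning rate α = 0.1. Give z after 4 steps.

g′(z) = 12z
Step 1: g′(2) = 24; z₁ = 2 − 0.1·24 = -0.4
Step 2: g′(-0.4) = -4.8; z₂ = -0.4 − 0.1·(-4.8) = 0.08
Step 3: g′(0.08) = 0.96; z₃ = 0.08 − 0.1·0.96 = -0.016
Step 4: g′(-0.016) = -0.192; z₄ = -0.016 − 0.1·(-0.192) = 0.0032

0.0032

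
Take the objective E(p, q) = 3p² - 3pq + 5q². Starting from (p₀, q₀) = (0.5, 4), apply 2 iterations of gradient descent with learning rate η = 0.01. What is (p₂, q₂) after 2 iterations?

∇E = (6p - 3q, -3p + 10q)
Step 1: at (0.5, 4), ∇E = (-9, 38.5) → (0.5, 4) − 0.01·(-9, 38.5) = (0.59, 3.615)
Step 2: at (0.59, 3.615), ∇E = (-7.305, 34.38) → (0.59, 3.615) − 0.01·(-7.305, 34.38) = (0.66305, 3.2712)

(0.66305, 3.2712)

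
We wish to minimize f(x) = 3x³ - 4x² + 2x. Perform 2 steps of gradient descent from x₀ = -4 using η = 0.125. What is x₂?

f′(x) = 9x² - 8x + 2
Step 1: f′(-4) = 178; x₁ = -4 − 0.125·178 = -26.25
Step 2: f′(-26.25) = 6413.5625; x₂ = -26.25 − 0.125·6413.5625 = -827.9453125

-827.9453125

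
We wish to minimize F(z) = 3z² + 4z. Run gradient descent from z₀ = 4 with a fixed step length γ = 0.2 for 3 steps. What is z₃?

-0.704

F′(z) = 6z + 4
Step 1: F′(4) = 28; z₁ = 4 − 0.2·28 = -1.6
Step 2: F′(-1.6) = -5.6; z₂ = -1.6 − 0.2·(-5.6) = -0.48
Step 3: F′(-0.48) = 1.12; z₃ = -0.48 − 0.2·1.12 = -0.704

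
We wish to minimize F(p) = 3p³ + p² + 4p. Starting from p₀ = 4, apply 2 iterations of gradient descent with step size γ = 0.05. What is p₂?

F′(p) = 9p² + 2p + 4
Step 1: F′(4) = 156; p₁ = 4 − 0.05·156 = -3.8
Step 2: F′(-3.8) = 126.36; p₂ = -3.8 − 0.05·126.36 = -10.118

-10.118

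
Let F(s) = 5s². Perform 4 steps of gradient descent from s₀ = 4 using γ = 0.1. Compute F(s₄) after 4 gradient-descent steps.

0

F′(s) = 10s
s₁ = 4 − 0.1·40 = 0
s₂ = 0 − 0.1·0 = 0
s₃ = 0 − 0.1·0 = 0
s₄ = 0 − 0.1·0 = 0
F(0) = 0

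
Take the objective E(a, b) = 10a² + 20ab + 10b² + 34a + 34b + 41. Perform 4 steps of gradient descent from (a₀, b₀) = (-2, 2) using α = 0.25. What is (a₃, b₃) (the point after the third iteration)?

(-622.5, -618.5)

∇E = (20a + 20b + 34, 20a + 20b + 34)
(a₁, b₁) = (-2, 2) − 0.25·(34, 34) = (-10.5, -6.5)
(a₂, b₂) = (-10.5, -6.5) − 0.25·(-306, -306) = (66, 70)
(a₃, b₃) = (66, 70) − 0.25·(2754, 2754) = (-622.5, -618.5)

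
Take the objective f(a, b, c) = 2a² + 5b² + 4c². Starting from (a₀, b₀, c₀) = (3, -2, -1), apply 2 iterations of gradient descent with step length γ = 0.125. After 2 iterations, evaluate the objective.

1.203125

∇f = (4a, 10b, 8c)
(a₁, b₁, c₁) = (3, -2, -1) − 0.125·(12, -20, -8) = (1.5, 0.5, 0)
(a₂, b₂, c₂) = (1.5, 0.5, 0) − 0.125·(6, 5, 0) = (0.75, -0.125, 0)
f(0.75, -0.125, 0) = 1.203125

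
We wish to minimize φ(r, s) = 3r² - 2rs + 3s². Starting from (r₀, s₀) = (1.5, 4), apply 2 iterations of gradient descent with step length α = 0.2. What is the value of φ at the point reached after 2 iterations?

∇φ = (6r - 2s, -2r + 6s)
Step 1: at (1.5, 4), ∇φ = (1, 21) → (1.5, 4) − 0.2·(1, 21) = (1.3, -0.2)
Step 2: at (1.3, -0.2), ∇φ = (8.2, -3.8) → (1.3, -0.2) − 0.2·(8.2, -3.8) = (-0.34, 0.56)
φ(-0.34, 0.56) = 1.6684

1.6684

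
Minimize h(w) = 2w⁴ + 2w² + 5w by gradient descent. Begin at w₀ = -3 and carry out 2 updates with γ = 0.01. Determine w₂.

-0.75267736

h′(w) = 8w³ + 4w + 5
Step 1: h′(-3) = -223; w₁ = -3 − 0.01·(-223) = -0.77
Step 2: h′(-0.77) = -1.732264; w₂ = -0.77 − 0.01·(-1.732264) = -0.75267736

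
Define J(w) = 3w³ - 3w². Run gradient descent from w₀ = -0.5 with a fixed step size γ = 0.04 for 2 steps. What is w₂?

-1.061876

J′(w) = 9w² - 6w
Step 1: J′(-0.5) = 5.25; w₁ = -0.5 − 0.04·5.25 = -0.71
Step 2: J′(-0.71) = 8.7969; w₂ = -0.71 − 0.04·8.7969 = -1.061876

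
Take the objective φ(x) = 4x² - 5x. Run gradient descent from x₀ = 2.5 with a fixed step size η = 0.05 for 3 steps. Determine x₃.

φ′(x) = 8x - 5
Step 1: φ′(2.5) = 15; x₁ = 2.5 − 0.05·15 = 1.75
Step 2: φ′(1.75) = 9; x₂ = 1.75 − 0.05·9 = 1.3
Step 3: φ′(1.3) = 5.4; x₃ = 1.3 − 0.05·5.4 = 1.03

1.03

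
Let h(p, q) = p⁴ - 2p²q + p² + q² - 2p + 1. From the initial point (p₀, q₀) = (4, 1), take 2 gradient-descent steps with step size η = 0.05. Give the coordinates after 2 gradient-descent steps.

∇h = (4p³ - 4pq + 2p - 2, -2p² + 2q)
(p₁, q₁) = (4, 1) − 0.05·(246, -30) = (-8.3, 2.5)
(p₂, q₂) = (-8.3, 2.5) − 0.05·(-2222.748, -132.78) = (102.8374, 9.139)

(102.8374, 9.139)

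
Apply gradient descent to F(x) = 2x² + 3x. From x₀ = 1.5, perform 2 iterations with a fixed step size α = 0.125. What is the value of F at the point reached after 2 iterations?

-0.4921875

F′(x) = 4x + 3
x₁ = 1.5 − 0.125·9 = 0.375
x₂ = 0.375 − 0.125·4.5 = -0.1875
F(-0.1875) = -0.4921875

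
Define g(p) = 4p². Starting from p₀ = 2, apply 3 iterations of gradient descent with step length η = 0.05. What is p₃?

0.432

g′(p) = 8p
p₁ = 2 − 0.05·16 = 1.2
p₂ = 1.2 − 0.05·9.6 = 0.72
p₃ = 0.72 − 0.05·5.76 = 0.432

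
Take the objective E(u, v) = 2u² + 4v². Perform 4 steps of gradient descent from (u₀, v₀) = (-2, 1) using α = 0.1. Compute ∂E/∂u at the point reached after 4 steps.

∇E = (4u, 8v)
(u₁, v₁) = (-2, 1) − 0.1·(-8, 8) = (-1.2, 0.2)
(u₂, v₂) = (-1.2, 0.2) − 0.1·(-4.8, 1.6) = (-0.72, 0.04)
(u₃, v₃) = (-0.72, 0.04) − 0.1·(-2.88, 0.32) = (-0.432, 0.008)
(u₄, v₄) = (-0.432, 0.008) − 0.1·(-1.728, 0.064) = (-0.2592, 0.0016)
∂E/∂u at (-0.2592, 0.0016) = -1.0368

-1.0368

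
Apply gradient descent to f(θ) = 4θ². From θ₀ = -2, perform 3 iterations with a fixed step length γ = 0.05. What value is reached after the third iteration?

f′(θ) = 8θ
Step 1: f′(-2) = -16; θ₁ = -2 − 0.05·(-16) = -1.2
Step 2: f′(-1.2) = -9.6; θ₂ = -1.2 − 0.05·(-9.6) = -0.72
Step 3: f′(-0.72) = -5.76; θ₃ = -0.72 − 0.05·(-5.76) = -0.432

-0.432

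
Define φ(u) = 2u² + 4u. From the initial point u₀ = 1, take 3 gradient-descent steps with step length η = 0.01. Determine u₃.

φ′(u) = 4u + 4
Step 1: φ′(1) = 8; u₁ = 1 − 0.01·8 = 0.92
Step 2: φ′(0.92) = 7.68; u₂ = 0.92 − 0.01·7.68 = 0.8432
Step 3: φ′(0.8432) = 7.3728; u₃ = 0.8432 − 0.01·7.3728 = 0.769472

0.769472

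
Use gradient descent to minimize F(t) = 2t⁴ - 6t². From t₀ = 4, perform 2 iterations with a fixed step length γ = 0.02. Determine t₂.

F′(t) = 8t³ - 12t
Step 1: F′(4) = 464; t₁ = 4 − 0.02·464 = -5.28
Step 2: F′(-5.28) = -1114.223616; t₂ = -5.28 − 0.02·(-1114.223616) = 17.00447232

17.00447232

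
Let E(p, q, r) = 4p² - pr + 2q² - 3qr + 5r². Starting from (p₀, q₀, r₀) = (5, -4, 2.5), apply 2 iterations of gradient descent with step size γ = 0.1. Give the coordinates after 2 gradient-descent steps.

(0.18, -1.2, -0.37)

∇E = (8p - r, 4q - 3r, -p - 3q + 10r)
Step 1: at (5, -4, 2.5), ∇E = (37.5, -23.5, 32) → (5, -4, 2.5) − 0.1·(37.5, -23.5, 32) = (1.25, -1.65, -0.7)
Step 2: at (1.25, -1.65, -0.7), ∇E = (10.7, -4.5, -3.3) → (1.25, -1.65, -0.7) − 0.1·(10.7, -4.5, -3.3) = (0.18, -1.2, -0.37)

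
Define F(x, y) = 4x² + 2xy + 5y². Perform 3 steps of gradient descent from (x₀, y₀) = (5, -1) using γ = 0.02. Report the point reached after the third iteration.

∇F = (8x + 2y, 2x + 10y)
(x₁, y₁) = (5, -1) − 0.02·(38, 0) = (4.24, -1)
(x₂, y₂) = (4.24, -1) − 0.02·(31.92, -1.52) = (3.6016, -0.9696)
(x₃, y₃) = (3.6016, -0.9696) − 0.02·(26.8736, -2.4928) = (3.064128, -0.919744)

(3.064128, -0.919744)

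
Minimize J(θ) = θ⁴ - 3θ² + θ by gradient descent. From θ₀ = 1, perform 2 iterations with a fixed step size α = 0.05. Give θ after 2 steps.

J′(θ) = 4θ³ - 6θ + 1
θ₁ = 1 − 0.05·(-1) = 1.05
θ₂ = 1.05 − 0.05·(-0.6695) = 1.083475

1.083475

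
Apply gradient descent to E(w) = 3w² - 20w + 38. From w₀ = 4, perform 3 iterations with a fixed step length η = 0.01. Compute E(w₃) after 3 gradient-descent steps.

E′(w) = 6w - 20
Step 1: E′(4) = 4; w₁ = 4 − 0.01·4 = 3.96
Step 2: E′(3.96) = 3.76; w₂ = 3.96 − 0.01·3.76 = 3.9224
Step 3: E′(3.9224) = 3.5344; w₃ = 3.9224 − 0.01·3.5344 = 3.887056
E(3.887056) = 5.586493041408

5.586493041408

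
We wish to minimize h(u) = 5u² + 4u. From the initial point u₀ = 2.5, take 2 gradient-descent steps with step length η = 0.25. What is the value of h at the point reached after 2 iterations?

212.078125

h′(u) = 10u + 4
u₁ = 2.5 − 0.25·29 = -4.75
u₂ = -4.75 − 0.25·(-43.5) = 6.125
h(6.125) = 212.078125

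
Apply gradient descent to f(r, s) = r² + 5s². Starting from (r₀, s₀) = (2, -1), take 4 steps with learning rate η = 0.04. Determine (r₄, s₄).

∇f = (2r, 10s)
Step 1: at (2, -1), ∇f = (4, -10) → (2, -1) − 0.04·(4, -10) = (1.84, -0.6)
Step 2: at (1.84, -0.6), ∇f = (3.68, -6) → (1.84, -0.6) − 0.04·(3.68, -6) = (1.6928, -0.36)
Step 3: at (1.6928, -0.36), ∇f = (3.3856, -3.6) → (1.6928, -0.36) − 0.04·(3.3856, -3.6) = (1.557376, -0.216)
Step 4: at (1.557376, -0.216), ∇f = (3.114752, -2.16) → (1.557376, -0.216) − 0.04·(3.114752, -2.16) = (1.43278592, -0.1296)

(1.43278592, -0.1296)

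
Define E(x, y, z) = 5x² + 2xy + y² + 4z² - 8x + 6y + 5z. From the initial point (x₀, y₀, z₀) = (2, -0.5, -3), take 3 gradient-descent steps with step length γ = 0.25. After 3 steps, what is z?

1.75

∇E = (10x + 2y - 8, 2x + 2y + 6, 8z + 5)
Step 1: at (2, -0.5, -3), ∇E = (11, 9, -19) → (2, -0.5, -3) − 0.25·(11, 9, -19) = (-0.75, -2.75, 1.75)
Step 2: at (-0.75, -2.75, 1.75), ∇E = (-21, -1, 19) → (-0.75, -2.75, 1.75) − 0.25·(-21, -1, 19) = (4.5, -2.5, -3)
Step 3: at (4.5, -2.5, -3), ∇E = (32, 10, -19) → (4.5, -2.5, -3) − 0.25·(32, 10, -19) = (-3.5, -5, 1.75)
z = 1.75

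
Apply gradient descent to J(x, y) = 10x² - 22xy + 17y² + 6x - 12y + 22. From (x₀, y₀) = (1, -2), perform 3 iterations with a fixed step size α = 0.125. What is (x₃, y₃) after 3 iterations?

(-211.96875, 290.640625)

∇J = (20x - 22y + 6, -22x + 34y - 12)
Step 1: at (1, -2), ∇J = (70, -102) → (1, -2) − 0.125·(70, -102) = (-7.75, 10.75)
Step 2: at (-7.75, 10.75), ∇J = (-385.5, 524) → (-7.75, 10.75) − 0.125·(-385.5, 524) = (40.4375, -54.75)
Step 3: at (40.4375, -54.75), ∇J = (2019.25, -2763.125) → (40.4375, -54.75) − 0.125·(2019.25, -2763.125) = (-211.96875, 290.640625)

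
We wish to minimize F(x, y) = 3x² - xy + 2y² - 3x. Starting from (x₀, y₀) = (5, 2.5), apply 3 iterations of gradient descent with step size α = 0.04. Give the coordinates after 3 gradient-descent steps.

∇F = (6x - y - 3, -x + 4y)
(x₁, y₁) = (5, 2.5) − 0.04·(24.5, 5) = (4.02, 2.3)
(x₂, y₂) = (4.02, 2.3) − 0.04·(18.82, 5.18) = (3.2672, 2.0928)
(x₃, y₃) = (3.2672, 2.0928) − 0.04·(14.5104, 5.104) = (2.686784, 1.88864)

(2.686784, 1.88864)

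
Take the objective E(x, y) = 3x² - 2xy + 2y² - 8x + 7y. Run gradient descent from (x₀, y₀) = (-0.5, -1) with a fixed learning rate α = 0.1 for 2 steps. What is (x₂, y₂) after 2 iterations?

∇E = (6x - 2y - 8, -2x + 4y + 7)
(x₁, y₁) = (-0.5, -1) − 0.1·(-9, 4) = (0.4, -1.4)
(x₂, y₂) = (0.4, -1.4) − 0.1·(-2.8, 0.6) = (0.68, -1.46)

(0.68, -1.46)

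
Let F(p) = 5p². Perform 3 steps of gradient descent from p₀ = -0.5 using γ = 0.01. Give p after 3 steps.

F′(p) = 10p
Step 1: F′(-0.5) = -5; p₁ = -0.5 − 0.01·(-5) = -0.45
Step 2: F′(-0.45) = -4.5; p₂ = -0.45 − 0.01·(-4.5) = -0.405
Step 3: F′(-0.405) = -4.05; p₃ = -0.405 − 0.01·(-4.05) = -0.3645

-0.3645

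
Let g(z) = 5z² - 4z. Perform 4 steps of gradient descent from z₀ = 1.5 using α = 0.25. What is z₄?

g′(z) = 10z - 4
Step 1: g′(1.5) = 11; z₁ = 1.5 − 0.25·11 = -1.25
Step 2: g′(-1.25) = -16.5; z₂ = -1.25 − 0.25·(-16.5) = 2.875
Step 3: g′(2.875) = 24.75; z₃ = 2.875 − 0.25·24.75 = -3.3125
Step 4: g′(-3.3125) = -37.125; z₄ = -3.3125 − 0.25·(-37.125) = 5.96875

5.96875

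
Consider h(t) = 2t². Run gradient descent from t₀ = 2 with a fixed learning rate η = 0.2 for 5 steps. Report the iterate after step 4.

0.0032

h′(t) = 4t
Step 1: h′(2) = 8; t₁ = 2 − 0.2·8 = 0.4
Step 2: h′(0.4) = 1.6; t₂ = 0.4 − 0.2·1.6 = 0.08
Step 3: h′(0.08) = 0.32; t₃ = 0.08 − 0.2·0.32 = 0.016
Step 4: h′(0.016) = 0.064; t₄ = 0.016 − 0.2·0.064 = 0.0032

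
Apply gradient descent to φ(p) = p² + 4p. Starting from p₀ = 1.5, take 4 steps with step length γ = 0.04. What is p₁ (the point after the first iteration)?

φ′(p) = 2p + 4
p₁ = 1.5 − 0.04·7 = 1.22

1.22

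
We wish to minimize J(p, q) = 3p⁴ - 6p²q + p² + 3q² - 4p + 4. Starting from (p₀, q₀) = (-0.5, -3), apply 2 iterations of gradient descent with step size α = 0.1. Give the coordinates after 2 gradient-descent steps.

∇J = (12p³ - 12pq + 2p - 4, -6p² + 6q)
Step 1: at (-0.5, -3), ∇J = (-24.5, -19.5) → (-0.5, -3) − 0.1·(-24.5, -19.5) = (1.95, -1.05)
Step 2: at (1.95, -1.05), ∇J = (113.4485, -29.115) → (1.95, -1.05) − 0.1·(113.4485, -29.115) = (-9.39485, 1.8615)

(-9.39485, 1.8615)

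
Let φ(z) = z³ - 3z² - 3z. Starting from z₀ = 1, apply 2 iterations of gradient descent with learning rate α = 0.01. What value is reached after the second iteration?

1.119892

φ′(z) = 3z² - 6z - 3
Step 1: φ′(1) = -6; z₁ = 1 − 0.01·(-6) = 1.06
Step 2: φ′(1.06) = -5.9892; z₂ = 1.06 − 0.01·(-5.9892) = 1.119892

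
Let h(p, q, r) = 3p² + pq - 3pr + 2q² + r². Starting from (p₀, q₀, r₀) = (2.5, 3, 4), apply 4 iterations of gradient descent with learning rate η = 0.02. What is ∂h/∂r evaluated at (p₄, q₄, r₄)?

1.47435456

∇h = (6p + q - 3r, p + 4q, -3p + 2r)
Step 1: at (2.5, 3, 4), ∇h = (6, 14.5, 0.5) → (2.5, 3, 4) − 0.02·(6, 14.5, 0.5) = (2.38, 2.71, 3.99)
Step 2: at (2.38, 2.71, 3.99), ∇h = (5.02, 13.22, 0.84) → (2.38, 2.71, 3.99) − 0.02·(5.02, 13.22, 0.84) = (2.2796, 2.4456, 3.9732)
Step 3: at (2.2796, 2.4456, 3.9732), ∇h = (4.2036, 12.062, 1.1076) → (2.2796, 2.4456, 3.9732) − 0.02·(4.2036, 12.062, 1.1076) = (2.195528, 2.20436, 3.951048)
Step 4: at (2.195528, 2.20436, 3.951048), ∇h = (3.524384, 11.012968, 1.315512) → (2.195528, 2.20436, 3.951048) − 0.02·(3.524384, 11.012968, 1.315512) = (2.12504032, 1.98410064, 3.92473776)
∂h/∂r at (2.12504032, 1.98410064, 3.92473776) = 1.47435456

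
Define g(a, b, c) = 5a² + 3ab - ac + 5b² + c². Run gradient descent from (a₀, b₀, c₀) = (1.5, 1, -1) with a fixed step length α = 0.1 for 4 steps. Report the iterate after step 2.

∇g = (10a + 3b - c, 3a + 10b, -a + 2c)
(a₁, b₁, c₁) = (1.5, 1, -1) − 0.1·(19, 14.5, -3.5) = (-0.4, -0.45, -0.65)
(a₂, b₂, c₂) = (-0.4, -0.45, -0.65) − 0.1·(-4.7, -5.7, -0.9) = (0.07, 0.12, -0.56)

(0.07, 0.12, -0.56)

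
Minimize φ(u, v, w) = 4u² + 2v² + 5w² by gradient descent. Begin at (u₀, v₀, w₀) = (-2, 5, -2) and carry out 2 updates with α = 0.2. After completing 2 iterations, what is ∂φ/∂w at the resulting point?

-20

∇φ = (8u, 4v, 10w)
(u₁, v₁, w₁) = (-2, 5, -2) − 0.2·(-16, 20, -20) = (1.2, 1, 2)
(u₂, v₂, w₂) = (1.2, 1, 2) − 0.2·(9.6, 4, 20) = (-0.72, 0.2, -2)
∂φ/∂w at (-0.72, 0.2, -2) = -20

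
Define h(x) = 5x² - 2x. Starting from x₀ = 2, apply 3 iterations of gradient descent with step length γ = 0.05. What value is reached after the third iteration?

h′(x) = 10x - 2
x₁ = 2 − 0.05·18 = 1.1
x₂ = 1.1 − 0.05·9 = 0.65
x₃ = 0.65 − 0.05·4.5 = 0.425

0.425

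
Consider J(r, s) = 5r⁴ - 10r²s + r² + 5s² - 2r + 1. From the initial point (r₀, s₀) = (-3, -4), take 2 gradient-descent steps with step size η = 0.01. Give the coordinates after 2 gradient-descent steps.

∇J = (20r³ - 20rs + 2r - 2, -10r² + 10s)
Step 1: at (-3, -4), ∇J = (-788, -130) → (-3, -4) − 0.01·(-788, -130) = (4.88, -2.7)
Step 2: at (4.88, -2.7), ∇J = (2595.56544, -265.144) → (4.88, -2.7) − 0.01·(2595.56544, -265.144) = (-21.0756544, -0.04856)

(-21.0756544, -0.04856)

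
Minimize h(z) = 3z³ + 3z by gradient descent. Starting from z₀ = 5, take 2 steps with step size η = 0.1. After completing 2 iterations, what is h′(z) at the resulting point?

827680.813824

h′(z) = 9z² + 3
z₁ = 5 − 0.1·228 = -17.8
z₂ = -17.8 − 0.1·2854.56 = -303.256
h′(z) at (-303.256) = 827680.813824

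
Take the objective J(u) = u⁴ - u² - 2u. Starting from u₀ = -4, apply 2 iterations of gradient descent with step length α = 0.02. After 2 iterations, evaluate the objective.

J′(u) = 4u³ - 2u - 2
u₁ = -4 − 0.02·(-250) = 1
u₂ = 1 − 0.02·0 = 1
J(1) = -2

-2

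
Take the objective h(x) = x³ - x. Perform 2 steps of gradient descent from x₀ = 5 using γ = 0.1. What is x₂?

-4.028

h′(x) = 3x² - 1
Step 1: h′(5) = 74; x₁ = 5 − 0.1·74 = -2.4
Step 2: h′(-2.4) = 16.28; x₂ = -2.4 − 0.1·16.28 = -4.028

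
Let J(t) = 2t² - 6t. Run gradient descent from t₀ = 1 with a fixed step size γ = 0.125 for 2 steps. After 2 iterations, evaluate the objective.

-4.46875

J′(t) = 4t - 6
Step 1: J′(1) = -2; t₁ = 1 − 0.125·(-2) = 1.25
Step 2: J′(1.25) = -1; t₂ = 1.25 − 0.125·(-1) = 1.375
J(1.375) = -4.46875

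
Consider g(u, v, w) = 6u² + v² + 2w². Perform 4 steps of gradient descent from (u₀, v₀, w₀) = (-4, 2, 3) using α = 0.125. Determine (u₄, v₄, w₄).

(-0.25, 0.6328125, 0.1875)

∇g = (12u, 2v, 4w)
Step 1: at (-4, 2, 3), ∇g = (-48, 4, 12) → (-4, 2, 3) − 0.125·(-48, 4, 12) = (2, 1.5, 1.5)
Step 2: at (2, 1.5, 1.5), ∇g = (24, 3, 6) → (2, 1.5, 1.5) − 0.125·(24, 3, 6) = (-1, 1.125, 0.75)
Step 3: at (-1, 1.125, 0.75), ∇g = (-12, 2.25, 3) → (-1, 1.125, 0.75) − 0.125·(-12, 2.25, 3) = (0.5, 0.84375, 0.375)
Step 4: at (0.5, 0.84375, 0.375), ∇g = (6, 1.6875, 1.5) → (0.5, 0.84375, 0.375) − 0.125·(6, 1.6875, 1.5) = (-0.25, 0.6328125, 0.1875)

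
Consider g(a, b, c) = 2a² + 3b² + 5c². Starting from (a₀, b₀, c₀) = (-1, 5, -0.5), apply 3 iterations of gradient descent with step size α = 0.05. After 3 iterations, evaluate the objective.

9.36749425

∇g = (4a, 6b, 10c)
Step 1: at (-1, 5, -0.5), ∇g = (-4, 30, -5) → (-1, 5, -0.5) − 0.05·(-4, 30, -5) = (-0.8, 3.5, -0.25)
Step 2: at (-0.8, 3.5, -0.25), ∇g = (-3.2, 21, -2.5) → (-0.8, 3.5, -0.25) − 0.05·(-3.2, 21, -2.5) = (-0.64, 2.45, -0.125)
Step 3: at (-0.64, 2.45, -0.125), ∇g = (-2.56, 14.7, -1.25) → (-0.64, 2.45, -0.125) − 0.05·(-2.56, 14.7, -1.25) = (-0.512, 1.715, -0.0625)
g(-0.512, 1.715, -0.0625) = 9.36749425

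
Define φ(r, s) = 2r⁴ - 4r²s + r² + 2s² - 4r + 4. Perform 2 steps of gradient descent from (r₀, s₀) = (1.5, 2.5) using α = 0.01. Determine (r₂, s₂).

∇φ = (8r³ - 8rs + 2r - 4, -4r² + 4s)
Step 1: at (1.5, 2.5), ∇φ = (-4, 1) → (1.5, 2.5) − 0.01·(-4, 1) = (1.54, 2.49)
Step 2: at (1.54, 2.49), ∇φ = (-2.378688, 0.4736) → (1.54, 2.49) − 0.01·(-2.378688, 0.4736) = (1.56378688, 2.485264)

(1.56378688, 2.485264)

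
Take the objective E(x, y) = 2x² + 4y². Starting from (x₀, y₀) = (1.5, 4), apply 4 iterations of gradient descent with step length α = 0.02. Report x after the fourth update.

1.07458944

∇E = (4x, 8y)
Step 1: at (1.5, 4), ∇E = (6, 32) → (1.5, 4) − 0.02·(6, 32) = (1.38, 3.36)
Step 2: at (1.38, 3.36), ∇E = (5.52, 26.88) → (1.38, 3.36) − 0.02·(5.52, 26.88) = (1.2696, 2.8224)
Step 3: at (1.2696, 2.8224), ∇E = (5.0784, 22.5792) → (1.2696, 2.8224) − 0.02·(5.0784, 22.5792) = (1.168032, 2.370816)
Step 4: at (1.168032, 2.370816), ∇E = (4.672128, 18.966528) → (1.168032, 2.370816) − 0.02·(4.672128, 18.966528) = (1.07458944, 1.99148544)
x = 1.07458944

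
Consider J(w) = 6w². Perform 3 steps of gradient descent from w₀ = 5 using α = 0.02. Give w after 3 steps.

J′(w) = 12w
w₁ = 5 − 0.02·60 = 3.8
w₂ = 3.8 − 0.02·45.6 = 2.888
w₃ = 2.888 − 0.02·34.656 = 2.19488

2.19488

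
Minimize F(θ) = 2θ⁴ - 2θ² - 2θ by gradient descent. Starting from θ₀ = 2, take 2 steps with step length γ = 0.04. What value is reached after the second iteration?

F′(θ) = 8θ³ - 4θ - 2
Step 1: F′(2) = 54; θ₁ = 2 − 0.04·54 = -0.16
Step 2: F′(-0.16) = -1.392768; θ₂ = -0.16 − 0.04·(-1.392768) = -0.10428928

-0.10428928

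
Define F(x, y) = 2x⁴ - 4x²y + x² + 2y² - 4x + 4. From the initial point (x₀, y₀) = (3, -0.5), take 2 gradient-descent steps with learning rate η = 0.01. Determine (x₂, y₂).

∇F = (8x³ - 8xy + 2x - 4, -4x² + 4y)
(x₁, y₁) = (3, -0.5) − 0.01·(230, -38) = (0.7, -0.12)
(x₂, y₂) = (0.7, -0.12) − 0.01·(0.816, -2.44) = (0.69184, -0.0956)

(0.69184, -0.0956)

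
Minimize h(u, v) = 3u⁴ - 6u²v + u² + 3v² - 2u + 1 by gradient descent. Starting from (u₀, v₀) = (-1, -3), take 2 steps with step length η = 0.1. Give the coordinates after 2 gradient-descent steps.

∇h = (12u³ - 12uv + 2u - 2, -6u² + 6v)
Step 1: at (-1, -3), ∇h = (-52, -24) → (-1, -3) − 0.1·(-52, -24) = (4.2, -0.6)
Step 2: at (4.2, -0.6), ∇h = (925.696, -109.44) → (4.2, -0.6) − 0.1·(925.696, -109.44) = (-88.3696, 10.344)

(-88.3696, 10.344)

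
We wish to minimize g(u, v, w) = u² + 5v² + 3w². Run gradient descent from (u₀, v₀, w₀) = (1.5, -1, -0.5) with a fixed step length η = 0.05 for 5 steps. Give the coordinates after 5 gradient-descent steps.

∇g = (2u, 10v, 6w)
Step 1: at (1.5, -1, -0.5), ∇g = (3, -10, -3) → (1.5, -1, -0.5) − 0.05·(3, -10, -3) = (1.35, -0.5, -0.35)
Step 2: at (1.35, -0.5, -0.35), ∇g = (2.7, -5, -2.1) → (1.35, -0.5, -0.35) − 0.05·(2.7, -5, -2.1) = (1.215, -0.25, -0.245)
Step 3: at (1.215, -0.25, -0.245), ∇g = (2.43, -2.5, -1.47) → (1.215, -0.25, -0.245) − 0.05·(2.43, -2.5, -1.47) = (1.0935, -0.125, -0.1715)
Step 4: at (1.0935, -0.125, -0.1715), ∇g = (2.187, -1.25, -1.029) → (1.0935, -0.125, -0.1715) − 0.05·(2.187, -1.25, -1.029) = (0.98415, -0.0625, -0.12005)
Step 5: at (0.98415, -0.0625, -0.12005), ∇g = (1.9683, -0.625, -0.7203) → (0.98415, -0.0625, -0.12005) − 0.05·(1.9683, -0.625, -0.7203) = (0.885735, -0.03125, -0.084035)

(0.885735, -0.03125, -0.084035)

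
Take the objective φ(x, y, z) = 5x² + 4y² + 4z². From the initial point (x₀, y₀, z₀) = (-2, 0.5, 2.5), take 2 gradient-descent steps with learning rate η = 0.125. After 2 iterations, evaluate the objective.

∇φ = (10x, 8y, 8z)
Step 1: at (-2, 0.5, 2.5), ∇φ = (-20, 4, 20) → (-2, 0.5, 2.5) − 0.125·(-20, 4, 20) = (0.5, 0, 0)
Step 2: at (0.5, 0, 0), ∇φ = (5, 0, 0) → (0.5, 0, 0) − 0.125·(5, 0, 0) = (-0.125, 0, 0)
φ(-0.125, 0, 0) = 0.078125

0.078125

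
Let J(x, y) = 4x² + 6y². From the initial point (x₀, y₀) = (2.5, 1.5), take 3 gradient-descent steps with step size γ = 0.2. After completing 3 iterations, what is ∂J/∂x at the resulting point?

-4.32

∇J = (8x, 12y)
(x₁, y₁) = (2.5, 1.5) − 0.2·(20, 18) = (-1.5, -2.1)
(x₂, y₂) = (-1.5, -2.1) − 0.2·(-12, -25.2) = (0.9, 2.94)
(x₃, y₃) = (0.9, 2.94) − 0.2·(7.2, 35.28) = (-0.54, -4.116)
∂J/∂x at (-0.54, -4.116) = -4.32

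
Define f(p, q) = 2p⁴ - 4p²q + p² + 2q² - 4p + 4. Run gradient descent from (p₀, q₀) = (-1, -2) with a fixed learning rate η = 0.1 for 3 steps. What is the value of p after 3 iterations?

137.3670656

∇f = (8p³ - 8pq + 2p - 4, -4p² + 4q)
(p₁, q₁) = (-1, -2) − 0.1·(-30, -12) = (2, -0.8)
(p₂, q₂) = (2, -0.8) − 0.1·(76.8, -19.2) = (-5.68, 1.12)
(p₃, q₃) = (-5.68, 1.12) − 0.1·(-1430.470656, -124.5696) = (137.3670656, 13.57696)
p = 137.3670656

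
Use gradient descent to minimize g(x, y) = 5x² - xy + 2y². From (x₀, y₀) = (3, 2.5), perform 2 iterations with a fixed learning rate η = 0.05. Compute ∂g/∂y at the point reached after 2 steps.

6.285

∇g = (10x - y, -x + 4y)
Step 1: at (3, 2.5), ∇g = (27.5, 7) → (3, 2.5) − 0.05·(27.5, 7) = (1.625, 2.15)
Step 2: at (1.625, 2.15), ∇g = (14.1, 6.975) → (1.625, 2.15) − 0.05·(14.1, 6.975) = (0.92, 1.80125)
∂g/∂y at (0.92, 1.80125) = 6.285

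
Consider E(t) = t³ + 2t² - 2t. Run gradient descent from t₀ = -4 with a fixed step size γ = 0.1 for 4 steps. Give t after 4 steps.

E′(t) = 3t² + 4t - 2
t₁ = -4 − 0.1·30 = -7
t₂ = -7 − 0.1·117 = -18.7
t₃ = -18.7 − 0.1·972.27 = -115.927
t₄ = -115.927 − 0.1·39851.499987 = -4101.0769987

-4101.0769987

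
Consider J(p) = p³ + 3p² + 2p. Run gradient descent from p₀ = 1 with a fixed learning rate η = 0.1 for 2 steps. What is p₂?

-0.243

J′(p) = 3p² + 6p + 2
p₁ = 1 − 0.1·11 = -0.1
p₂ = -0.1 − 0.1·1.43 = -0.243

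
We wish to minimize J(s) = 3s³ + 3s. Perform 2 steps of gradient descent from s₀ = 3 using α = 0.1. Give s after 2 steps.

J′(s) = 9s² + 3
s₁ = 3 − 0.1·84 = -5.4
s₂ = -5.4 − 0.1·265.44 = -31.944

-31.944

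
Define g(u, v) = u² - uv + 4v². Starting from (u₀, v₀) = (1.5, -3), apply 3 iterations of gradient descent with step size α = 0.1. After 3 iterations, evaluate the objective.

∇g = (2u - v, -u + 8v)
(u₁, v₁) = (1.5, -3) − 0.1·(6, -25.5) = (0.9, -0.45)
(u₂, v₂) = (0.9, -0.45) − 0.1·(2.25, -4.5) = (0.675, 0)
(u₃, v₃) = (0.675, 0) − 0.1·(1.35, -0.675) = (0.54, 0.0675)
g(0.54, 0.0675) = 0.273375

0.273375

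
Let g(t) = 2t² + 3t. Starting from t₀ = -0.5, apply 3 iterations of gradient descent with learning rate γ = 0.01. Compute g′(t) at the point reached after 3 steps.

0.884736

g′(t) = 4t + 3
t₁ = -0.5 − 0.01·1 = -0.51
t₂ = -0.51 − 0.01·0.96 = -0.5196
t₃ = -0.5196 − 0.01·0.9216 = -0.528816
g′(t) at (-0.528816) = 0.884736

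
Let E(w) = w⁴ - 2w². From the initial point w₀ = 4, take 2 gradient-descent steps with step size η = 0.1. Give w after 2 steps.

3172

E′(w) = 4w³ - 4w
w₁ = 4 − 0.1·240 = -20
w₂ = -20 − 0.1·(-31920) = 3172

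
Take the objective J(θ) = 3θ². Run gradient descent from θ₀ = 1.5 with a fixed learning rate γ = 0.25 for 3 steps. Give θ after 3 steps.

J′(θ) = 6θ
θ₁ = 1.5 − 0.25·9 = -0.75
θ₂ = -0.75 − 0.25·(-4.5) = 0.375
θ₃ = 0.375 − 0.25·2.25 = -0.1875

-0.1875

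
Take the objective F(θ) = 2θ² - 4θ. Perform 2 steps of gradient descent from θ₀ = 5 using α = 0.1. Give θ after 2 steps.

F′(θ) = 4θ - 4
θ₁ = 5 − 0.1·16 = 3.4
θ₂ = 3.4 − 0.1·9.6 = 2.44

2.44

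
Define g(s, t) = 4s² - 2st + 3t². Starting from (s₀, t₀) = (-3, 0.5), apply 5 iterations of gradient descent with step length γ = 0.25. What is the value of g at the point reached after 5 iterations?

∇g = (8s - 2t, -2s + 6t)
Step 1: at (-3, 0.5), ∇g = (-25, 9) → (-3, 0.5) − 0.25·(-25, 9) = (3.25, -1.75)
Step 2: at (3.25, -1.75), ∇g = (29.5, -17) → (3.25, -1.75) − 0.25·(29.5, -17) = (-4.125, 2.5)
Step 3: at (-4.125, 2.5), ∇g = (-38, 23.25) → (-4.125, 2.5) − 0.25·(-38, 23.25) = (5.375, -3.3125)
Step 4: at (5.375, -3.3125), ∇g = (49.625, -30.625) → (5.375, -3.3125) − 0.25·(49.625, -30.625) = (-7.03125, 4.34375)
Step 5: at (-7.03125, 4.34375), ∇g = (-64.9375, 40.125) → (-7.03125, 4.34375) − 0.25·(-64.9375, 40.125) = (9.203125, -5.6875)
g(9.203125, -5.6875) = 540.5185546875

540.5185546875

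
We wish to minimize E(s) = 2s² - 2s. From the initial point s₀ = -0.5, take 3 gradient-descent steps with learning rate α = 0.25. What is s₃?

0.5

E′(s) = 4s - 2
s₁ = -0.5 − 0.25·(-4) = 0.5
s₂ = 0.5 − 0.25·0 = 0.5
s₃ = 0.5 − 0.25·0 = 0.5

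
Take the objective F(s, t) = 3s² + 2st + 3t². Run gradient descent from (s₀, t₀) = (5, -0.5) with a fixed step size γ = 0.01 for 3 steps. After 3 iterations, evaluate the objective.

48.235800692736

∇F = (6s + 2t, 2s + 6t)
(s₁, t₁) = (5, -0.5) − 0.01·(29, 7) = (4.71, -0.57)
(s₂, t₂) = (4.71, -0.57) − 0.01·(27.12, 6) = (4.4388, -0.63)
(s₃, t₃) = (4.4388, -0.63) − 0.01·(25.3728, 5.0976) = (4.185072, -0.680976)
F(4.185072, -0.680976) = 48.235800692736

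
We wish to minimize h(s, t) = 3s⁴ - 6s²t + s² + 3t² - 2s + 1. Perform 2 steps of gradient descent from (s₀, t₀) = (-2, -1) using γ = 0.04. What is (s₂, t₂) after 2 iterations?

∇h = (12s³ - 12st + 2s - 2, -6s² + 6t)
Step 1: at (-2, -1), ∇h = (-126, -30) → (-2, -1) − 0.04·(-126, -30) = (3.04, 0.2)
Step 2: at (3.04, 0.2), ∇h = (333.917568, -54.2496) → (3.04, 0.2) − 0.04·(333.917568, -54.2496) = (-10.31670272, 2.369984)

(-10.31670272, 2.369984)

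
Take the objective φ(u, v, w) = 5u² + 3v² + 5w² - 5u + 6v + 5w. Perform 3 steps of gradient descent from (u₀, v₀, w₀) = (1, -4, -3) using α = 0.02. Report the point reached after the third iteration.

∇φ = (10u - 5, 6v + 6, 10w + 5)
Step 1: at (1, -4, -3), ∇φ = (5, -18, -25) → (1, -4, -3) − 0.02·(5, -18, -25) = (0.9, -3.64, -2.5)
Step 2: at (0.9, -3.64, -2.5), ∇φ = (4, -15.84, -20) → (0.9, -3.64, -2.5) − 0.02·(4, -15.84, -20) = (0.82, -3.3232, -2.1)
Step 3: at (0.82, -3.3232, -2.1), ∇φ = (3.2, -13.9392, -16) → (0.82, -3.3232, -2.1) − 0.02·(3.2, -13.9392, -16) = (0.756, -3.044416, -1.78)

(0.756, -3.044416, -1.78)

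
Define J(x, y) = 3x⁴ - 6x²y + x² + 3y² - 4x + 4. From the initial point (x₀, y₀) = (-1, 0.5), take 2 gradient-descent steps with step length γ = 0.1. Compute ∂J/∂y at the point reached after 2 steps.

-1.24294656

∇J = (12x³ - 12xy + 2x - 4, -6x² + 6y)
Step 1: at (-1, 0.5), ∇J = (-12, -3) → (-1, 0.5) − 0.1·(-12, -3) = (0.2, 0.8)
Step 2: at (0.2, 0.8), ∇J = (-5.424, 4.56) → (0.2, 0.8) − 0.1·(-5.424, 4.56) = (0.7424, 0.344)
∂J/∂y at (0.7424, 0.344) = -1.24294656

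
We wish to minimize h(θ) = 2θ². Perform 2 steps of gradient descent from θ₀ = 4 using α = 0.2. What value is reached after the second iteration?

0.16

h′(θ) = 4θ
Step 1: h′(4) = 16; θ₁ = 4 − 0.2·16 = 0.8
Step 2: h′(0.8) = 3.2; θ₂ = 0.8 − 0.2·3.2 = 0.16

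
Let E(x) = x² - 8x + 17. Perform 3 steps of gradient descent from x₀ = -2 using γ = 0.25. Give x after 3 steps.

3.25

E′(x) = 2x - 8
x₁ = -2 − 0.25·(-12) = 1
x₂ = 1 − 0.25·(-6) = 2.5
x₃ = 2.5 − 0.25·(-3) = 3.25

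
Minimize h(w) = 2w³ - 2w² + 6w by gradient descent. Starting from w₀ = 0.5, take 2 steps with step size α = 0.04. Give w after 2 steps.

0.065984

h′(w) = 6w² - 4w + 6
w₁ = 0.5 − 0.04·5.5 = 0.28
w₂ = 0.28 − 0.04·5.3504 = 0.065984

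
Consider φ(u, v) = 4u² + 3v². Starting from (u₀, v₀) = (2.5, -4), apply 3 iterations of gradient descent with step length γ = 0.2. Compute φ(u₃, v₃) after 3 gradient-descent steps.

∇φ = (8u, 6v)
(u₁, v₁) = (2.5, -4) − 0.2·(20, -24) = (-1.5, 0.8)
(u₂, v₂) = (-1.5, 0.8) − 0.2·(-12, 4.8) = (0.9, -0.16)
(u₃, v₃) = (0.9, -0.16) − 0.2·(7.2, -0.96) = (-0.54, 0.032)
φ(-0.54, 0.032) = 1.169472

1.169472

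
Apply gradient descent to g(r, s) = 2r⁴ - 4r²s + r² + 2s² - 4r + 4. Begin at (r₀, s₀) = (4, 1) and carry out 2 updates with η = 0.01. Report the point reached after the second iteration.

∇g = (8r³ - 8rs + 2r - 4, -4r² + 4s)
Step 1: at (4, 1), ∇g = (484, -60) → (4, 1) − 0.01·(484, -60) = (-0.84, 1.6)
Step 2: at (-0.84, 1.6), ∇g = (0.330368, 3.5776) → (-0.84, 1.6) − 0.01·(0.330368, 3.5776) = (-0.84330368, 1.564224)

(-0.84330368, 1.564224)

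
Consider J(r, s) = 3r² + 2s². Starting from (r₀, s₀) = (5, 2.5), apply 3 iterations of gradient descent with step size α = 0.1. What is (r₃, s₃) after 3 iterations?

(0.32, 0.54)

∇J = (6r, 4s)
Step 1: at (5, 2.5), ∇J = (30, 10) → (5, 2.5) − 0.1·(30, 10) = (2, 1.5)
Step 2: at (2, 1.5), ∇J = (12, 6) → (2, 1.5) − 0.1·(12, 6) = (0.8, 0.9)
Step 3: at (0.8, 0.9), ∇J = (4.8, 3.6) → (0.8, 0.9) − 0.1·(4.8, 3.6) = (0.32, 0.54)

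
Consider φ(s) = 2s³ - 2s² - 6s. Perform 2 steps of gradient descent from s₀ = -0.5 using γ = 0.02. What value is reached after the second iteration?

φ′(s) = 6s² - 4s - 6
s₁ = -0.5 − 0.02·(-2.5) = -0.45
s₂ = -0.45 − 0.02·(-2.985) = -0.3903

-0.3903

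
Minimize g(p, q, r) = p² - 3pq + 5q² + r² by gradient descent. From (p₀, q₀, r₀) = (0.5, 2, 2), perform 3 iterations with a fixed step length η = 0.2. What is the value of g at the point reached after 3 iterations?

∇g = (2p - 3q, -3p + 10q, 2r)
Step 1: at (0.5, 2, 2), ∇g = (-5, 18.5, 4) → (0.5, 2, 2) − 0.2·(-5, 18.5, 4) = (1.5, -1.7, 1.2)
Step 2: at (1.5, -1.7, 1.2), ∇g = (8.1, -21.5, 2.4) → (1.5, -1.7, 1.2) − 0.2·(8.1, -21.5, 2.4) = (-0.12, 2.6, 0.72)
Step 3: at (-0.12, 2.6, 0.72), ∇g = (-8.04, 26.36, 1.44) → (-0.12, 2.6, 0.72) − 0.2·(-8.04, 26.36, 1.44) = (1.488, -2.672, 0.432)
g(1.488, -2.672, 0.432) = 50.026496

50.026496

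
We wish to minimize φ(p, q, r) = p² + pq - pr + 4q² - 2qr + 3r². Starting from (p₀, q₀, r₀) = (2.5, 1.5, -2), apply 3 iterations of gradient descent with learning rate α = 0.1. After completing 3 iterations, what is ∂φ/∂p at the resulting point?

1.919

∇φ = (2p + q - r, p + 8q - 2r, -p - 2q + 6r)
Step 1: at (2.5, 1.5, -2), ∇φ = (8.5, 18.5, -17.5) → (2.5, 1.5, -2) − 0.1·(8.5, 18.5, -17.5) = (1.65, -0.35, -0.25)
Step 2: at (1.65, -0.35, -0.25), ∇φ = (3.2, -0.65, -2.45) → (1.65, -0.35, -0.25) − 0.1·(3.2, -0.65, -2.45) = (1.33, -0.285, -0.005)
Step 3: at (1.33, -0.285, -0.005), ∇φ = (2.38, -0.94, -0.79) → (1.33, -0.285, -0.005) − 0.1·(2.38, -0.94, -0.79) = (1.092, -0.191, 0.074)
∂φ/∂p at (1.092, -0.191, 0.074) = 1.919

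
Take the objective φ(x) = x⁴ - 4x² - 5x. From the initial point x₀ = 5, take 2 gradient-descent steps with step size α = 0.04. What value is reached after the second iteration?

φ′(x) = 4x³ - 8x - 5
x₁ = 5 − 0.04·455 = -13.2
x₂ = -13.2 − 0.04·(-9099.272) = 350.77088

350.77088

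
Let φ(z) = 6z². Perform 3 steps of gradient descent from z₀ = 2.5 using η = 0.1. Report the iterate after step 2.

φ′(z) = 12z
z₁ = 2.5 − 0.1·30 = -0.5
z₂ = -0.5 − 0.1·(-6) = 0.1

0.1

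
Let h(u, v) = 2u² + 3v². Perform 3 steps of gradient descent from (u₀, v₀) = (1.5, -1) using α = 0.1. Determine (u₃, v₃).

(0.324, -0.064)

∇h = (4u, 6v)
(u₁, v₁) = (1.5, -1) − 0.1·(6, -6) = (0.9, -0.4)
(u₂, v₂) = (0.9, -0.4) − 0.1·(3.6, -2.4) = (0.54, -0.16)
(u₃, v₃) = (0.54, -0.16) − 0.1·(2.16, -0.96) = (0.324, -0.064)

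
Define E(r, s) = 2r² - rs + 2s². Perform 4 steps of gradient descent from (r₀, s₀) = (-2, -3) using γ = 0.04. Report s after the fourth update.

∇E = (4r - s, -r + 4s)
(r₁, s₁) = (-2, -3) − 0.04·(-5, -10) = (-1.8, -2.6)
(r₂, s₂) = (-1.8, -2.6) − 0.04·(-4.6, -8.6) = (-1.616, -2.256)
(r₃, s₃) = (-1.616, -2.256) − 0.04·(-4.208, -7.408) = (-1.44768, -1.95968)
(r₄, s₄) = (-1.44768, -1.95968) − 0.04·(-3.83104, -6.39104) = (-1.2944384, -1.7040384)
s = -1.7040384

-1.7040384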